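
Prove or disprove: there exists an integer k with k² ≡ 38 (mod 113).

No, no such integer exists.

Apply Euler's criterion with the prime 113: 38 is a quadratic residue iff 38^56 ≡ 1 (mod 113), and a non-residue iff it is ≡ −1.
Squaring successively (mod 113): 38^2 = 1444 ≡ 88; 38^4 ≡ 88² = 7744 ≡ 60; 38^8 ≡ 60² = 3600 ≡ 97; 38^16 ≡ 97² = 9409 ≡ 30; 38^32 ≡ 30² = 900 ≡ 109.
Since 56 = 32 + 16 + 8, 38^56 ≡ 109 · 30 · 97; multiplying out mod 113: 109·30 = 3270 ≡ 106, then 106·97 = 10282 ≡ 112. Thus 38^56 ≡ 112 ≡ −1 (mod 113).
By Euler's criterion 38 is a quadratic non-residue mod 113: no k satisfies k² ≡ 38 (mod 113).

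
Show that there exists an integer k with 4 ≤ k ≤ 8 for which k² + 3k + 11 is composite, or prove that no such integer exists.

k = 6

At k = 6: 6² + 3·6 + 11 = 65 = 5·13, which is composite.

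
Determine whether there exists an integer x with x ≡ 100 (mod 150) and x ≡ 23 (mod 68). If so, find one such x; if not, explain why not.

No, no such integer exists.

Reduce both congruences modulo 2, which divides 150 and 68: they say x ≡ 100 (mod 2) and x ≡ 23 (mod 2).
But 100 mod 2 = 0 while 23 mod 2 = 1, a contradiction.
Hence the system has no solution.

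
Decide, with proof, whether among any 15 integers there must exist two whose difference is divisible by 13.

True.

There are exactly 13 possible remainders on division by 13.
Placing 15 integers into 13 classes, some class receives at least two — say a and b.
Then a ≡ b (mod 13), i.e. 13 ∣ (a − b).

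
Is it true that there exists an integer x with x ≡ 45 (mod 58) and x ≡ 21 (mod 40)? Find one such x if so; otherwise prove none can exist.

The moduli are not coprime: gcd(58, 40) = 2. Compatibility requires 2 ∣ (21 − 45) = -24, which holds, so solutions exist.
Write x = 45 + 58t. Then 58t ≡ 21 − 45 ≡ 16 (mod 40); dividing through by 2 gives 29t ≡ 8 (mod 20).
29 ≡ 9 (mod 20), so this reads 9t ≡ 8 (mod 20). Note 9·9 = 81 ≡ 1 (mod 20) (as 81 − 1 = 4·20), so 9⁻¹ ≡ 9.
Therefore t ≡ 9·8 = 72 ≡ 12 (mod 20).
Then x = 45 + 58·12 = 741.
Indeed 741 ≡ 45 (mod 58) and 741 ≡ 21 (mod 40).

x = 741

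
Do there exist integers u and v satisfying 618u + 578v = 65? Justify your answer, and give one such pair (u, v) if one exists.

Both 618 and 578 are divisible by gcd(618, 578) = 2, hence so is any combination 618u + 578v.
But 65 is not a multiple of 2 (it leaves remainder 1).
Therefore 618u + 578v = 65 has no solution in integers.

No such integers exist.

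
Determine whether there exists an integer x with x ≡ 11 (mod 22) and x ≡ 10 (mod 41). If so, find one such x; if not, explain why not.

x = 297

Since 22 and 41 share no common factor, CRT says the pair of congruences has a solution (unique mod 902).
Any solution of the first congruence is x = 11 + 22t; substituting into the second, 22t ≡ 10 − 11 ≡ 40 (mod 41).
Since 22·28 = 616 = 15·41 + 1, the inverse of 22 mod 41 is 28.
Therefore t ≡ 28·40 = 1120 ≡ 13 (mod 41).
With t = 13: x = 11 + 22·13 = 297.
Check: 297 mod 22 = 11, 297 mod 41 = 10. ✓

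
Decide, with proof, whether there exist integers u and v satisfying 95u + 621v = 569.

u = 274, v = -41

95 and 621 are coprime, so 95u + 621v ranges over all of ℤ.
Dividing repeatedly: 621 = 6·95 + 51, 95 = 1·51 + 44, 51 = 1·44 + 7, 44 = 6·7 + 2, 7 = 3·2 + 1, 2 = 2·1 + 0.
Unwinding: 1 = 7 − 3·2 = 7 − 3·(44 − 6·7) = −3·44 + 19·7 = −3·44 + 19·(51 − 1·44) = 19·51 − 22·44 = 19·51 − 22·(95 − 1·51) = −22·95 + 41·51 = −22·95 + 41·(621 − 6·95) = 41·621 − 268·95, i.e. 95·(-268) + 621·41 = 1.
Times 569: 95·(-152492) + 621·23329 = 569, so (-152492, 23329) solves it.
The general solution is u = -152492 + 621k, v = 23329 − 95k; taking k = 246 gives the smaller pair u = 274, v = -41.
Indeed 95·274 + 621·(-41) = 26030 − 25461 = 569.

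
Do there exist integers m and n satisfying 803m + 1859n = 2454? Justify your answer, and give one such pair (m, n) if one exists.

Any value of 803m + 1859n is a multiple of gcd(803, 1859) = 11.
But 2454 is not a multiple of 11 (it leaves remainder 1).
Therefore 803m + 1859n = 2454 has no solution in integers.

No such integers exist.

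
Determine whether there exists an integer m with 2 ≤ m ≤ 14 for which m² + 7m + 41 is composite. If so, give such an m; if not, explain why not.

At m = 8: 8² + 7·8 + 41 = 161 = 7·23, which is composite.

m = 8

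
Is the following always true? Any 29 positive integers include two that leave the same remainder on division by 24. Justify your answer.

True.

Each integer lies in one of the 24 residue classes modulo 24.
Since 29 > 24, two of the 29 integers must share a residue class by the pigeonhole principle; call them a and b.
So a and b have equal remainders mod 24, which is exactly what was to be shown.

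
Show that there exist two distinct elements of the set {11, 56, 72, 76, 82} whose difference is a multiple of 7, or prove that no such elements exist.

There is no such pair.

Two integers differ by a multiple of 7 exactly when they have the same residue mod 7. The residues are 11↦4, 56↦0, 72↦2, 76↦6, 82↦5.
No residue repeats among the 5 elements, so no pair has difference ≡ 0 (mod 7).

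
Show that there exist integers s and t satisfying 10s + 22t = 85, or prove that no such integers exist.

No such integers exist.

Any value of 10s + 22t is a multiple of gcd(10, 22) = 2.
But 85 = 2·42 + 1, so 2 ∤ 85.
Therefore 10s + 22t = 85 has no solution in integers.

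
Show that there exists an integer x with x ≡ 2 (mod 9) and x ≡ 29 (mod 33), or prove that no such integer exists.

x = 29

gcd(9, 33) = 3. A simultaneous solution exists iff 2 ≡ 29 (mod 3); here 2 mod 3 = 2 = 29 mod 3, so it does.
Step through x = 2, 2 + 9, 2 + 2·9, …: the values 2, 11, 20, 29 reduce mod 33 to 2, 11, 20, 29. The value 29 hits 29.
Verify: 29 = 3·9 + 2 and 29 = 0·33 + 29. ✓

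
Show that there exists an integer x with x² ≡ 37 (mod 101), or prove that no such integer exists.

x = 80

Take x = 80. Then 80² = 6400 = 63·101 + 37, so 80² ≡ 37 (mod 101).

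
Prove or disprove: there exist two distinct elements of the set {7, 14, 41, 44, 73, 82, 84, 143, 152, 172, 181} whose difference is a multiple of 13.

Reduce each element modulo 13: 7↦7, 14↦1, 41↦2, 44↦5, 73↦8, 82↦4, 84↦6, 143↦0, 152↦9, 172↦3, 181↦12.
No residue repeats among the 11 elements, so no pair has difference ≡ 0 (mod 13).

There is no such pair.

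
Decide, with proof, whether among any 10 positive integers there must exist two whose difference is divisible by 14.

Take the 10 consecutive integers 52, 53, …, 61: their residues mod 14 are all distinct because 10 ≤ 14.
No two share a residue, so no pair has difference divisible by 14; the claim fails for this set.

No; for instance {52, 53, 54, 55, 56, 57, 58, 59, 60, 61} is a counterexample.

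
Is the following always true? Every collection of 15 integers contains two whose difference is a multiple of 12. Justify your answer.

Partition the integers by their residue mod 12; there are 12 classes.
Since 15 > 12, two of the 15 integers must share a residue class by the pigeonhole principle; call them a and b.
Equal remainders mean a − b ≡ 0 (mod 12), so 12 divides their difference.

True.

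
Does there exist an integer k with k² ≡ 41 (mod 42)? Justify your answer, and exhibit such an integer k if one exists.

Since 3 ∣ 42, a solution of k² ≡ 41 (mod 42) would also satisfy k² ≡ 41 ≡ 2 (mod 3).
Computing k² mod 3 for k = 0, 1, …, 1 (enough, by the symmetry k ↦ 3 − k) gives 0, 1.
So the quadratic residues mod 3 are {0, 1}, and 2 is not among them.
Therefore k² ≡ 41 (mod 42) has no solution.

No, no such integer exists.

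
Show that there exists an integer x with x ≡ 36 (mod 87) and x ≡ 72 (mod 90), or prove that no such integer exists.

x = 1602

Here gcd(87, 90) = 3, and both 36 and 72 leave remainder 0 mod 3, so the system is consistent.
Put x = 36 + 87t, so we need 87t ≡ 36 (mod 90), equivalently (divide by 3) 29t ≡ 12 (mod 30).
Note 29·29 = 841 ≡ 1 (mod 30) (as 841 − 1 = 28·30), so 29⁻¹ ≡ 29.
Therefore t ≡ 29·12 = 348 ≡ 18 (mod 30).
Then x = 36 + 87·18 = 1602.
Verify: 1602 = 18·87 + 36 and 1602 = 17·90 + 72. ✓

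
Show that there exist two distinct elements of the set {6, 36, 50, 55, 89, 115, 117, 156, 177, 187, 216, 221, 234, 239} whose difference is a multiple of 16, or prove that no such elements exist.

Reduce each element modulo 16: 6↦6, 36↦4, 50↦2, 55↦7, 89↦9, 115↦3, 117↦5, 156↦12, 177↦1, 187↦11, 216↦8, 221↦13, 234↦10, 239↦15.
All 14 residues are distinct, so no two elements differ by a multiple of 16.

There is no such pair.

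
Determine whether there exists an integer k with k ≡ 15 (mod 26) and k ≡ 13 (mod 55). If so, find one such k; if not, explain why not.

k = 1003

The moduli 26 and 55 are coprime, so by the Chinese Remainder Theorem a unique solution modulo 1430 exists.
Write k = 15 + 26t and require 15 + 26t ≡ 13 (mod 55), i.e. 26t ≡ 53 (mod 55).
Since 26·36 = 936 = 17·55 + 1, the inverse of 26 mod 55 is 36.
Multiplying by 36: t ≡ 36·53 = 1908 ≡ 38 (mod 55).
With t = 38: k = 15 + 26·38 = 1003.
Check: 1003 mod 26 = 15, 1003 mod 55 = 13. ✓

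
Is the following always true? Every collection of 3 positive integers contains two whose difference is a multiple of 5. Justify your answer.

Consider the 3 integers 17, 18, 19. They lie in distinct residue classes modulo 5, since 3 ≤ 5.
Any two of them differ by at most 2 < 5 and by at least 1, so no difference is a multiple of 5.

No, the set {17, 18, 19} is a counterexample.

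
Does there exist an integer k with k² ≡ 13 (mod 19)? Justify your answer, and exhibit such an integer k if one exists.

Computing k² mod 19 for k = 0, 1, …, 9 (enough, by the symmetry k ↦ 19 − k) gives 0, 1, 4, 9, 16, 6, 17, 11, 7, 5.
The set of squares mod 19 is therefore {0, 1, 4, 5, 6, 7, 9, 11, 16, 17}, which does not contain 13.
Therefore k² ≡ 13 (mod 19) has no solution.

No, no such integer exists.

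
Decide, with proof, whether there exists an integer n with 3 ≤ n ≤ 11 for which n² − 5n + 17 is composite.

The values for n = 3, 4, …, 11 are 11, 13, 17, 23, 31, 41, 53, 67, 83, and each of these is prime.
So no value in the range makes the expression composite.

No, no such integer n in that range exists.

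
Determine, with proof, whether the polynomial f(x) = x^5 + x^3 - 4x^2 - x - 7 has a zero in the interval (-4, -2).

f(-4) = -1155 and f(-2) = -61, both negative, so a sign-change argument is unavailable; we show f keeps this sign on the whole interval.
Shift to the endpoint -2: with x = -2 − u (0 < u < 2), one computes f(-2 − u) = -u^5 - 10u^4 - 41u^3 - 90u^2 - 107u - 61.
All 6 nonzero coefficients of this polynomial in u are negative; hence for u > 0 the value is a sum of negative terms (the constant -61 among them).
Therefore f(x) < 0 throughout (-4, -2), and f has no zero there.

f has no root in that interval.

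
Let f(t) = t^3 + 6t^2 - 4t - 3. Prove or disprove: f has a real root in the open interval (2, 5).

f(2) = 21 and f(5) = 252, both positive, so a sign-change argument is unavailable; we show f keeps this sign on the whole interval.
Shift to the endpoint 2: with t = 2 + u (0 < u < 3), one computes f(2 + u) = u^3 + 12u^2 + 32u + 21.
The nonzero coefficients here are all positive, so for u > 0 every term is positive (or zero), and the constant term 21 is strictly positive.
So f is strictly positive on (2, 5); no root exists in the interval.

No.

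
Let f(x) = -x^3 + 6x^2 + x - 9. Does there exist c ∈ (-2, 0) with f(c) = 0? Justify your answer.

f(-2) = 21 and f(0) = -9, which have opposite signs.
f is continuous everywhere (it is a polynomial), in particular on [-2, 0].
So by the Intermediate Value Theorem there is a c strictly between -2 and 0 with f(c) = 0.

Such a root exists.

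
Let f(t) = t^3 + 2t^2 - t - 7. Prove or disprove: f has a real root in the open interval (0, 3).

Yes, f has a root in the interval.

f(0) = -7 and f(3) = 35, which have opposite signs.
Since f is a polynomial it is continuous on [0, 3].
By the Intermediate Value Theorem, f takes the value 0 somewhere in the open interval.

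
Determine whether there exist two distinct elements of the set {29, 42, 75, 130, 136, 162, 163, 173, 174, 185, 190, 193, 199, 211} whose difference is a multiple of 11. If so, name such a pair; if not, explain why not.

42 and 75 are such a pair.

Reduce each element mod 11: 29↦7, 42↦9, 75↦9, 130↦9, 136↦4, 162↦8, 163↦9, 173↦8, 174↦9, 185↦9, 190↦3, 193↦6, 199↦1, 211↦2. The residue 9 repeats (at 42 and 75), and 75 − 42 = 33 = 3·11.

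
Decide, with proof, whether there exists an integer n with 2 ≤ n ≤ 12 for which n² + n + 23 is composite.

n = 8

At n = 8: 8² + 8 + 23 = 95 = 5·19, which is composite.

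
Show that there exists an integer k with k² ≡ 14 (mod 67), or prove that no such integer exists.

k = 9

Take k = 9. Then 9² = 81 = 1·67 + 14, so 9² ≡ 14 (mod 67).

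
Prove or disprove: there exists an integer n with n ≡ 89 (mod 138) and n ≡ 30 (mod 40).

No, no such integer exists.

gcd(138, 40) = 2. If n ≡ 89 (mod 138) and n ≡ 30 (mod 40), then n ≡ 89 (mod 2) and n ≡ 30 (mod 2).
These are incompatible: 89 − 30 = 59 is not divisible by 2.
So no integer satisfies both congruences.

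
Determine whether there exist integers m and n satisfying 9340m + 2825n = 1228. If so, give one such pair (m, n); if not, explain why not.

No such integers exist.

gcd(9340, 2825) = 5, so every integer of the form 9340m + 2825n is a multiple of 5.
However 1228 leaves remainder 3 on division by 5.
Hence no integers m, n satisfy the equation.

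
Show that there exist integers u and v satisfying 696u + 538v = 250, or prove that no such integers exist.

u = 148, v = -191

Every value of 696u + 538v is a multiple of gcd(696, 538) = 2; since 2 ∣ 250, solutions exist.
Dividing through by 2 reduces the equation to 348u + 269v = 125.
Euclidean algorithm: 348 = 1·269 + 79, 269 = 3·79 + 32, 79 = 2·32 + 15, 32 = 2·15 + 2, 15 = 7·2 + 1, 2 = 2·1 + 0.
Unwinding: 1 = 15 − 7·2 = 15 − 7·(32 − 2·15) = −7·32 + 15·15 = −7·32 + 15·(79 − 2·32) = 15·79 − 37·32 = 15·79 − 37·(269 − 3·79) = −37·269 + 126·79 = −37·269 + 126·(348 − 1·269) = 126·348 − 163·269, i.e. 348·126 + 269·(-163) = 1.
Multiplying through by 125: u = 126·125 = 15750, v = (-163)·125 = -20375 is a solution.
Shifting by a multiple of (269, −348) keeps it a solution: u = 15750 − 58·269 = 148, v = -20375 + 58·348 = -191.
Check: 696·148 + 538·(-191) = 103008 − 102758 = 250. ✓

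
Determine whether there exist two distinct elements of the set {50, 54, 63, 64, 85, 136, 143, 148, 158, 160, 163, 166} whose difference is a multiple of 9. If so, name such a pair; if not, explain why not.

50 mod 9 = 5 and 158 mod 9 = 5, so 158 − 50 = 108 = 12·9.

The pair (50, 158) works.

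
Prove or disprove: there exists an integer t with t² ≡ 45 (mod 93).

Take t = 75. Then 75² = 5625 = 60·93 + 45, so 75² ≡ 45 (mod 93).

t = 75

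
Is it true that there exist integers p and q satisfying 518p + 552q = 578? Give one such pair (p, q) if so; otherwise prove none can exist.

p = 259, q = -242

gcd(518, 552) = 2, and 2 divides 578, so integer solutions exist.
Dividing through by 2 reduces the equation to 259p + 276q = 289.
Dividing repeatedly: 276 = 1·259 + 17, 259 = 15·17 + 4, 17 = 4·4 + 1, 4 = 4·1 + 0.
Unwinding: 1 = 17 − 4·4 = 17 − 4·(259 − 15·17) = −4·259 + 61·17 = −4·259 + 61·(276 − 1·259) = 61·276 − 65·259, i.e. 259·(-65) + 276·61 = 1.
Scaling by 289 gives the particular solution (p, q) = (-18785, 17629).
The general solution is p = -18785 + 276k, q = 17629 − 259k; taking k = 69 gives the smaller pair p = 259, q = -242.
Indeed 518·259 + 552·(-242) = 134162 − 133584 = 578.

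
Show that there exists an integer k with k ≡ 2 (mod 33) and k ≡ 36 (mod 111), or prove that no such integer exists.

No such integer exists.

gcd(33, 111) = 3. If k ≡ 2 (mod 33) and k ≡ 36 (mod 111), then k ≡ 2 (mod 3) and k ≡ 36 (mod 3).
But 2 mod 3 = 2 while 36 mod 3 = 0, a contradiction.
Hence the system has no solution.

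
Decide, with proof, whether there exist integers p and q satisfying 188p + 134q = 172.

gcd(188, 134) = 2, and 2 divides 172, so integer solutions exist.
Dividing through by 2 reduces the equation to 94p + 67q = 86.
Dividing repeatedly: 94 = 1·67 + 27, 67 = 2·27 + 13, 27 = 2·13 + 1, 13 = 13·1 + 0.
Back-substituting, 1 = 27 − 2·13 = 27 − 2·(67 − 2·27) = −2·67 + 5·27 = −2·67 + 5·(94 − 1·67) = 5·94 − 7·67; that is, 94·5 + 67·(-7) = 1.
Scaling by 86 gives the particular solution (p, q) = (430, -602).
Subtracting 6·67 from p and adding 6·94 to q gives the tidier solution (28, -38).
Check: 188·28 + 134·(-38) = 5264 − 5092 = 172. ✓

p = 28, q = -38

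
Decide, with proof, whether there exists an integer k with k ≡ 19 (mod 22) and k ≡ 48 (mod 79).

gcd(22, 79) = 1, so the Chinese Remainder Theorem guarantees exactly one residue class mod 1738 satisfying both.
Write k = 19 + 22t and require 19 + 22t ≡ 48 (mod 79), i.e. 22t ≡ 29 (mod 79).
Since 22·18 = 396 = 5·79 + 1, the inverse of 22 mod 79 is 18.
Multiplying by 18: t ≡ 18·29 = 522 ≡ 48 (mod 79).
Taking t = 48 gives k = 19 + 22·48 = 1075.
Indeed 1075 ≡ 19 (mod 22) and 1075 ≡ 48 (mod 79).

k = 1075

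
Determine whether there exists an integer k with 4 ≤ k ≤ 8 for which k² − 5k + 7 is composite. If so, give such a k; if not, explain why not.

At k = 7: 7² − 5·7 + 7 = 21 = 3·7, which is composite.

k = 7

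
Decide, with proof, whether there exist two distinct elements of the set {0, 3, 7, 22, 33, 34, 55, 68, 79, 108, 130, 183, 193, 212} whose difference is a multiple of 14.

Reduce each element modulo 14: 0↦0, 3↦3, 7↦7, 22↦8, 33↦5, 34↦6, 55↦13, 68↦12, 79↦9, 108↦10, 130↦4, 183↦1, 193↦11, 212↦2.
No residue repeats among the 14 elements, so no pair has difference ≡ 0 (mod 14).

No, no such pair exists.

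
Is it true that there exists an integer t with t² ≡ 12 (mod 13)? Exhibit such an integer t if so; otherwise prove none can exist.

t = 8

Take t = 8. Then 8² = 64 = 4·13 + 12, so 8² ≡ 12 (mod 13).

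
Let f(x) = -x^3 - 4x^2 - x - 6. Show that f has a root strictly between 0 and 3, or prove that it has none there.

f(0) = -6 and f(3) = -72, both negative, so a sign-change argument is unavailable; we show f keeps this sign on the whole interval.
The nonzero coefficients of f are all negative, so for x > 0 every term of f(x) is negative (the constant term -6 strictly so).
So f is strictly negative on (0, 3); no root exists in the interval.

No.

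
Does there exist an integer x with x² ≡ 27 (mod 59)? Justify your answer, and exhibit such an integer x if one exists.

x = 33

Take x = 33. Then 33² = 1089 = 18·59 + 27, so 33² ≡ 27 (mod 59).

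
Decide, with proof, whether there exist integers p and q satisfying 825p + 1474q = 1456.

gcd(825, 1474) = 11, so every integer of the form 825p + 1474q is a multiple of 11.
However 1456 leaves remainder 4 on division by 11.
So the equation is unsolvable over ℤ.

There are no such integers.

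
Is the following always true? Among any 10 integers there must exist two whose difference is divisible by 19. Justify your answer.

Consider the 10 integers 10, 11, …, 19. They lie in distinct residue classes modulo 19, since 10 ≤ 19.
No two share a residue, so no pair has difference divisible by 19; the claim fails for this set.

No, the set {10, 11, 12, 13, 14, 15, 16, 17, 18, 19} is a counterexample.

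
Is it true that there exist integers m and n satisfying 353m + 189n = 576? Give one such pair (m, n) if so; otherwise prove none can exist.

Since gcd(353, 189) = 1, every integer is an integer combination of 353 and 189.
Euclidean algorithm: 353 = 1·189 + 164, 189 = 1·164 + 25, 164 = 6·25 + 14, 25 = 1·14 + 11, 14 = 1·11 + 3, 11 = 3·3 + 2, 3 = 1·2 + 1, 2 = 2·1 + 0.
Working back up the chain: 1 = 3 − 1·2 = 3 − (11 − 3·3) = −11 + 4·3 = −11 + 4·(14 − 1·11) = 4·14 − 5·11 = 4·14 − 5·(25 − 1·14) = −5·25 + 9·14 = −5·25 + 9·(164 − 6·25) = 9·164 − 59·25 = 9·164 − 59·(189 − 1·164) = −59·189 + 68·164 = −59·189 + 68·(353 − 1·189) = 68·353 − 127·189. So 353·68 + 189·(-127) = 1.
Multiplying through by 576: m = 68·576 = 39168, n = (-127)·576 = -73152 is a solution.
The general solution is m = 39168 + 189k, n = -73152 − 353k; taking k = -207 gives the smaller pair m = 45, n = -81.
Check: 353·45 + 189·(-81) = 15885 − 15309 = 576. ✓

m = 45, n = -81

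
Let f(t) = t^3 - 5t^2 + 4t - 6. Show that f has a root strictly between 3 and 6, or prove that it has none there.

f(3) = -12 and f(6) = 54, which have opposite signs.
Since f is a polynomial it is continuous on [3, 6].
By the Intermediate Value Theorem, f takes the value 0 somewhere in the open interval.

Such a root exists.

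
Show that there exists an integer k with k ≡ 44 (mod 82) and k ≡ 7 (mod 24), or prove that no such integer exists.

No such integer exists.

Reduce both congruences modulo 2, which divides 82 and 24: they say k ≡ 44 (mod 2) and k ≡ 7 (mod 2).
However 44 ≡ 0 and 7 ≡ 1 (mod 2), and 0 ≠ 1.
Hence the system has no solution.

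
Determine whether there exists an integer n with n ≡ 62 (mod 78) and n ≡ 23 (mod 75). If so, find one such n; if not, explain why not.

n = 998

Here gcd(78, 75) = 3, and both 62 and 23 leave remainder 2 mod 3, so the system is consistent.
Put n = 62 + 78t, so we need 78t ≡ 36 (mod 75), equivalently (divide by 3) 26t ≡ 12 (mod 25).
26 ≡ 1 (mod 25), so this reads 1t ≡ 12 (mod 25). So t ≡ 12 (mod 25).
Then n = 62 + 78·12 = 998.
Indeed 998 ≡ 62 (mod 78) and 998 ≡ 23 (mod 75).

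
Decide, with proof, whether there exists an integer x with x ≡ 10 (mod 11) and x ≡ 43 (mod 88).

x = 43

Here gcd(11, 88) = 11, and both 10 and 43 leave remainder 10 mod 11, so the system is consistent.
Step through x = 10, 10 + 11, 10 + 2·11, …: the values 10, 21, 32, 43 reduce mod 88 to 10, 21, 32, 43. The value 43 hits 43.
Indeed 43 ≡ 10 (mod 11) and 43 ≡ 43 (mod 88).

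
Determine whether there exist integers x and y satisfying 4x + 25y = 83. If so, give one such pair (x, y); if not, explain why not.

Since gcd(4, 25) = 1, every integer is an integer combination of 4 and 25.
Run the Euclidean algorithm on 25 and 4: 25 = 6·4 + 1, 4 = 4·1 + 0.
Unwinding: 1 = 25 − 6·4, i.e. 4·(-6) + 25·1 = 1.
Multiplying through by 83: x = (-6)·83 = -498, y = 1·83 = 83 is a solution.
Adding 20·25 to x and subtracting 20·4 from y gives the tidier solution (2, 3).
Indeed 4·2 + 25·3 = 8 + 75 = 83.

x = 2, y = 3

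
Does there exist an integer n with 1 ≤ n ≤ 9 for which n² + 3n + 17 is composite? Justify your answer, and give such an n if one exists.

n = 7

At n = 7: 7² + 3·7 + 17 = 87 = 3·29, which is composite.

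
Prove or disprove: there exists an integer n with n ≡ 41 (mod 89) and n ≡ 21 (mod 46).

n = 1999

gcd(89, 46) = 1, so the Chinese Remainder Theorem guarantees exactly one residue class mod 4094 satisfying both.
Write n = 41 + 89t and require 41 + 89t ≡ 21 (mod 46), i.e. 89t ≡ 26 (mod 46).
89 ≡ 43 (mod 46), so this reads 43t ≡ 26 (mod 46). Note 43·15 = 645 ≡ 1 (mod 46) (as 645 − 1 = 14·46), so 43⁻¹ ≡ 15.
Multiplying by 15: t ≡ 15·26 = 390 ≡ 22 (mod 46).
With t = 22: n = 41 + 89·22 = 1999.
Check: 1999 mod 89 = 41, 1999 mod 46 = 21. ✓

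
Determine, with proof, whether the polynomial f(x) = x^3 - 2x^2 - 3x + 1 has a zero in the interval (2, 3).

Yes, f has a root in the interval.

f(2) = -5 and f(3) = 1, which have opposite signs.
Since f is a polynomial it is continuous on [2, 3].
By the Intermediate Value Theorem, f takes the value 0 somewhere in the open interval.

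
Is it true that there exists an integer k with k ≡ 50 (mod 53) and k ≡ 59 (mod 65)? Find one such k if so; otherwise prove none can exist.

The moduli 53 and 65 are coprime, so by the Chinese Remainder Theorem a unique solution modulo 3445 exists.
Any solution of the first congruence is k = 50 + 53t; substituting into the second, 53t ≡ 59 − 50 ≡ 9 (mod 65).
Note 53·27 = 1431 ≡ 1 (mod 65) (as 1431 − 1 = 22·65), so 53⁻¹ ≡ 27.
Multiplying by 27: t ≡ 27·9 = 243 ≡ 48 (mod 65).
Taking t = 48 gives k = 50 + 53·48 = 2594.
Check: 2594 mod 53 = 50, 2594 mod 65 = 59. ✓

k = 2594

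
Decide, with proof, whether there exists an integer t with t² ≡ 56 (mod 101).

t = 37

Take t = 37. Then 37² = 1369 = 13·101 + 56, so 37² ≡ 56 (mod 101).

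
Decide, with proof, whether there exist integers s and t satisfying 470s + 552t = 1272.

gcd(470, 552) = 2, and 2 divides 1272, so integer solutions exist.
Dividing through by 2 reduces the equation to 235s + 276t = 636.
Dividing repeatedly: 276 = 1·235 + 41, 235 = 5·41 + 30, 41 = 1·30 + 11, 30 = 2·11 + 8, 11 = 1·8 + 3, 8 = 2·3 + 2, 3 = 1·2 + 1, 2 = 2·1 + 0.
Unwinding: 1 = 3 − 1·2 = 3 − (8 − 2·3) = −8 + 3·3 = −8 + 3·(11 − 1·8) = 3·11 − 4·8 = 3·11 − 4·(30 − 2·11) = −4·30 + 11·11 = −4·30 + 11·(41 − 1·30) = 11·41 − 15·30 = 11·41 − 15·(235 − 5·41) = −15·235 + 86·41 = −15·235 + 86·(276 − 1·235) = 86·276 − 101·235, i.e. 235·(-101) + 276·86 = 1.
Multiplying through by 636: s = (-101)·636 = -64236, t = 86·636 = 54696 is a solution.
Shifting by a multiple of (276, −235) keeps it a solution: s = -64236 + 233·276 = 72, t = 54696 − 233·235 = -59.
Indeed 470·72 + 552·(-59) = 33840 − 32568 = 1272.

s = 72, t = -59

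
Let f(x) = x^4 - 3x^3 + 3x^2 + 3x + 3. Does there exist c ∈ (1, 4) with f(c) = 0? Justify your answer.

No such root exists.

f(1) = 7 and f(4) = 127, both positive, so a sign-change argument is unavailable; we show f keeps this sign on the whole interval.
Substitute x = 1 + u, where 0 < u < 3 on the interval. Expanding, f(1 + u) = u^4 + u^3 + 4u + 7.
The nonzero coefficients here are all positive, so for u > 0 every term is positive (or zero), and the constant term 7 is strictly positive.
Therefore f(x) > 0 throughout (1, 4), and f has no zero there.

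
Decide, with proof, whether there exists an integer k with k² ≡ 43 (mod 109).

k = 32

Take k = 32. Then 32² = 1024 = 9·109 + 43, so 32² ≡ 43 (mod 109).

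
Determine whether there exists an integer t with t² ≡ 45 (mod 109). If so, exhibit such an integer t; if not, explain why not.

Take t = 46. Then 46² = 2116 = 19·109 + 45, so 46² ≡ 45 (mod 109).

t = 46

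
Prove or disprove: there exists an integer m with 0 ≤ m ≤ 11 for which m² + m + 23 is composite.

m = 10

At m = 10: 10² + 10 + 23 = 133 = 7·19, which is composite.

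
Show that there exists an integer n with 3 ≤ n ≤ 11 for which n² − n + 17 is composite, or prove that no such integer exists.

There is no such integer n in that range.

The values for n = 3, 4, …, 11 are 23, 29, 37, 47, 59, 73, 89, 107, 127, and each of these is prime.
So no value in the range makes the expression composite.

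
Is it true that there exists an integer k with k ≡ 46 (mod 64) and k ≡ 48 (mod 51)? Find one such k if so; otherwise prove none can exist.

Since 64 and 51 share no common factor, CRT says the pair of congruences has a solution (unique mod 3264).
Any solution of the first congruence is k = 46 + 64t; substituting into the second, 64t ≡ 48 − 46 ≡ 2 (mod 51).
64 ≡ 13 (mod 51), so this reads 13t ≡ 2 (mod 51). Note 13·4 = 52 ≡ 1 (mod 51) (as 52 − 1 = 1·51), so 13⁻¹ ≡ 4.
Therefore t ≡ 4·2 = 8 (mod 51).
With t = 8: k = 46 + 64·8 = 558.
Verify: 558 = 8·64 + 46 and 558 = 10·51 + 48. ✓

k = 558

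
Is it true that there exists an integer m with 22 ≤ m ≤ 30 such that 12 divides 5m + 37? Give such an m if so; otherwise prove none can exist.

No, no such integer m in that range exists.

At m = 22, 5·22 + 37 = 147 ≡ 3 (mod 12), and each step in m adds 5, giving residues 3, 8, 1, 6, 11, 4, 9, 2, 7 for m = 22, 23, …, 30.
Since 0 is absent from this list, 12 ∤ 5m + 37 for every m with 22 ≤ m ≤ 30.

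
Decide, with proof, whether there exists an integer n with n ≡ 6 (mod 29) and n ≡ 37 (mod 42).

gcd(29, 42) = 1, so the Chinese Remainder Theorem guarantees exactly one residue class mod 1218 satisfying both.
Write n = 6 + 29t and require 6 + 29t ≡ 37 (mod 42), i.e. 29t ≡ 31 (mod 42).
Since 29·29 = 841 = 20·42 + 1, the inverse of 29 mod 42 is 29.
Therefore t ≡ 29·31 = 899 ≡ 17 (mod 42).
With t = 17: n = 6 + 29·17 = 499.
Verify: 499 = 17·29 + 6 and 499 = 11·42 + 37. ✓

n = 499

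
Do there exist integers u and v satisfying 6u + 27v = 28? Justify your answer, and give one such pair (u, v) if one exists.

gcd(6, 27) = 3, so every integer of the form 6u + 27v is a multiple of 3.
But 28 is not a multiple of 3 (it leaves remainder 1).
Hence no integers u, v satisfy the equation.

No, no such integers exist.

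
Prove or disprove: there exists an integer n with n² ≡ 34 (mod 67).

No such integer exists.

67 is prime, so by Euler's criterion 34 is a square mod 67 iff 34^((67−1)/2) = 34^33 ≡ 1 (mod 67).
Squaring successively (mod 67): 34^2 = 1156 ≡ 17; 34^4 ≡ 17² = 289 ≡ 21; 34^8 ≡ 21² = 441 ≡ 39; 34^16 ≡ 39² = 1521 ≡ 47; 34^32 ≡ 47² = 2209 ≡ 65.
Since 33 = 32 + 1, 34^33 ≡ 65 · 34; multiplying out mod 67: 65·34 = 2210 ≡ 66. Thus 34^33 ≡ 66 ≡ −1 (mod 67).
The value −1 means 34 is a non-residue modulo 67, so n² ≡ 34 (mod 67) is impossible.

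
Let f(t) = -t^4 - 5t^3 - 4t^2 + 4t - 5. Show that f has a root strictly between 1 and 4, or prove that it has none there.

No such root exists.

The endpoint values f(1) = -11 and f(4) = -629 are both negative. Claim: f(t) < 0 for every t in (1, 4).
Substitute t = 1 + u, where 0 < u < 3 on the interval. Expanding, f(1 + u) = -u^4 - 9u^3 - 25u^2 - 23u - 11.
The nonzero coefficients here are all negative, so for u > 0 every term is negative (or zero), and the constant term -11 is strictly negative.
Therefore f(t) < 0 throughout (1, 4), and f has no zero there.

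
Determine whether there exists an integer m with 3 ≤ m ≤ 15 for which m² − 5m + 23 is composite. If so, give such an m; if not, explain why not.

No such integer m in that range exists.

The values for m = 3, 4, …, 15 are 17, 19, 23, 29, 37, 47, 59, 73, 89, 107, 127, 149, 173, and each of these is prime.
So no value in the range makes the expression composite.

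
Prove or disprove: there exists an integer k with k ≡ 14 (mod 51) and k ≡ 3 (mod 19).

gcd(51, 19) = 1, so the Chinese Remainder Theorem guarantees exactly one residue class mod 969 satisfying both.
Write k = 14 + 51t and require 14 + 51t ≡ 3 (mod 19), i.e. 51t ≡ 8 (mod 19).
51 ≡ 13 (mod 19), so this reads 13t ≡ 8 (mod 19). Invert 13 mod 19 by the Euclidean algorithm: 19 = 1·13 + 6, 13 = 2·6 + 1, 6 = 6·1 + 0; back-substituting, 1 = 13 − 2·6 = 13 − 2·(19 − 1·13) = −2·19 + 3·13. Hence 13·3 ≡ 1, so 13⁻¹ ≡ 3 (mod 19).
Multiplying by 3: t ≡ 3·8 = 24 ≡ 5 (mod 19).
Taking t = 5 gives k = 14 + 51·5 = 269.
Verify: 269 = 5·51 + 14 and 269 = 14·19 + 3. ✓

k = 269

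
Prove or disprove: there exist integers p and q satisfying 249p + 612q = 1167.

gcd(249, 612) = 3, and 3 divides 1167, so integer solutions exist.
Dividing through by 3 reduces the equation to 83p + 204q = 389.
Dividing repeatedly: 204 = 2·83 + 38, 83 = 2·38 + 7, 38 = 5·7 + 3, 7 = 2·3 + 1, 3 = 3·1 + 0.
Back-substituting, 1 = 7 − 2·3 = 7 − 2·(38 − 5·7) = −2·38 + 11·7 = −2·38 + 11·(83 − 2·38) = 11·83 − 24·38 = 11·83 − 24·(204 − 2·83) = −24·204 + 59·83; that is, 83·59 + 204·(-24) = 1.
Scaling by 389 gives the particular solution (p, q) = (22951, -9336).
The general solution is p = 22951 + 204k, q = -9336 − 83k; taking k = -112 gives the smaller pair p = 103, q = -40.
Indeed 249·103 + 612·(-40) = 25647 − 24480 = 1167.

p = 103, q = -40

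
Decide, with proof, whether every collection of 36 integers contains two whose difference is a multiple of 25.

True.

Partition the integers by their residue mod 25; there are 25 classes.
Since 36 > 25, two of the 36 integers must share a residue class by the pigeonhole principle; call them a and b.
Equal remainders mean a − b ≡ 0 (mod 25), so 25 divides their difference.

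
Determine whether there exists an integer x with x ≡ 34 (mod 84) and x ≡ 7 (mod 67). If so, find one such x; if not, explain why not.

x = 2218

gcd(84, 67) = 1, so the Chinese Remainder Theorem guarantees exactly one residue class mod 5628 satisfying both.
Any solution of the first congruence is x = 34 + 84t; substituting into the second, 84t ≡ 7 − 34 ≡ 40 (mod 67).
84 ≡ 17 (mod 67), so this reads 17t ≡ 40 (mod 67). Since 17·4 = 68 = 1·67 + 1, the inverse of 17 mod 67 is 4.
Multiplying by 4: t ≡ 4·40 = 160 ≡ 26 (mod 67).
With t = 26: x = 34 + 84·26 = 2218.
Indeed 2218 ≡ 34 (mod 84) and 2218 ≡ 7 (mod 67).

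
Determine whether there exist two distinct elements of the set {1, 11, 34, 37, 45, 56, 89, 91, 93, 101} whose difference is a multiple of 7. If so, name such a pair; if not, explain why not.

Yes: 37 and 93.

Both 37 and 93 leave remainder 2 on division by 7; their difference 56 = 8·7 is a multiple of 7.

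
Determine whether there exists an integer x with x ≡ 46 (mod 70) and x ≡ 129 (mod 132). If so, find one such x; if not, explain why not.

Both moduli are multiples of 2 = gcd(70, 132), so any solution would satisfy x ≡ 46 and x ≡ 129 modulo 2 simultaneously.
However 46 ≡ 0 and 129 ≡ 1 (mod 2), and 0 ≠ 1.
Hence the system has no solution.

No such integer exists.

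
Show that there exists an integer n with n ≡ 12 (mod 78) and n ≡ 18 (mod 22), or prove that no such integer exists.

n = 480

The moduli are not coprime: gcd(78, 22) = 2. Compatibility requires 2 ∣ (18 − 12) = 6, which holds, so solutions exist.
List candidates n ≡ 12 (mod 78): 12, 90, 168, 246, 324, 402, 480. Modulo 22 these are 12, 2, 14, 4, 16, 6, 18; 480 gives 18 as required.
Verify: 480 = 6·78 + 12 and 480 = 21·22 + 18. ✓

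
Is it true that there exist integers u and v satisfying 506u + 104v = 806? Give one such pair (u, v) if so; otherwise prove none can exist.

gcd(506, 104) = 2, and 2 divides 806, so integer solutions exist.
Dividing through by 2 reduces the equation to 253u + 52v = 403.
Euclidean algorithm: 253 = 4·52 + 45, 52 = 1·45 + 7, 45 = 6·7 + 3, 7 = 2·3 + 1, 3 = 3·1 + 0.
Back-substituting, 1 = 7 − 2·3 = 7 − 2·(45 − 6·7) = −2·45 + 13·7 = −2·45 + 13·(52 − 1·45) = 13·52 − 15·45 = 13·52 − 15·(253 − 4·52) = −15·253 + 73·52; that is, 253·(-15) + 52·73 = 1.
Times 403: 253·(-6045) + 52·29419 = 403, so (-6045, 29419) solves it.
The general solution is u = -6045 + 52k, v = 29419 − 253k; taking k = 117 gives the smaller pair u = 39, v = -182.
Indeed 506·39 + 104·(-182) = 19734 − 18928 = 806.

u = 39, v = -182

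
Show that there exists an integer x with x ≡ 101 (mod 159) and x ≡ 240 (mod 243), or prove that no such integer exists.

No, no such integer exists.

Both moduli are multiples of 3 = gcd(159, 243), so any solution would satisfy x ≡ 101 and x ≡ 240 modulo 3 simultaneously.
However 101 ≡ 2 and 240 ≡ 0 (mod 3), and 2 ≠ 0.
Therefore no such x exists.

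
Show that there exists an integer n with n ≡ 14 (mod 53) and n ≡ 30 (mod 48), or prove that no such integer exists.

gcd(53, 48) = 1, so the Chinese Remainder Theorem guarantees exactly one residue class mod 2544 satisfying both.
Any solution of the first congruence is n = 14 + 53t; substituting into the second, 53t ≡ 30 − 14 ≡ 16 (mod 48).
53 ≡ 5 (mod 48), so this reads 5t ≡ 16 (mod 48). Since 5·29 = 145 = 3·48 + 1, the inverse of 5 mod 48 is 29.
Multiplying by 29: t ≡ 29·16 = 464 ≡ 32 (mod 48).
With t = 32: n = 14 + 53·32 = 1710.
Verify: 1710 = 32·53 + 14 and 1710 = 35·48 + 30. ✓

n = 1710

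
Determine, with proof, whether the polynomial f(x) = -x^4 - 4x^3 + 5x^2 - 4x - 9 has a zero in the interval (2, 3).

f has no root in that interval.

f(2) = -45 and f(3) = -165, both negative, so a sign-change argument is unavailable; we show f keeps this sign on the whole interval.
Substitute x = 2 + u, where 0 < u < 1 on the interval. Expanding, f(2 + u) = -u^4 - 12u^3 - 43u^2 - 64u - 45.
All 5 nonzero coefficients of this polynomial in u are negative; hence for u > 0 the value is a sum of negative terms (the constant -45 among them).
So f is strictly negative on (2, 3); no root exists in the interval.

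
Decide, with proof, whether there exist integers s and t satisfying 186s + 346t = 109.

No such integers exist.

Both 186 and 346 are divisible by gcd(186, 346) = 2, hence so is any combination 186s + 346t.
However 109 leaves remainder 1 on division by 2.
Hence no integers s, t satisfy the equation.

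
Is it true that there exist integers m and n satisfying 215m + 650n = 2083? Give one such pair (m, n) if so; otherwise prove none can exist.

No such integers exist.

Both 215 and 650 are divisible by gcd(215, 650) = 5, hence so is any combination 215m + 650n.
But 2083 is not a multiple of 5 (it leaves remainder 3).
Therefore 215m + 650n = 2083 has no solution in integers.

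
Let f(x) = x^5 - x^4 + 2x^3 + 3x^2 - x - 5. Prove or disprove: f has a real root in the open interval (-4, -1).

The endpoint values f(-4) = -1361 and f(-1) = -5 are both negative. Claim: f(x) < 0 for every x in (-4, -1).
Shift to the endpoint -1: with x = -1 − u (0 < u < 3), one computes f(-1 − u) = -u^5 - 6u^4 - 16u^3 - 19u^2 - 8u - 5.
All 6 nonzero coefficients of this polynomial in u are negative; hence for u > 0 the value is a sum of negative terms (the constant -5 among them).
Therefore f(x) < 0 throughout (-4, -1), and f has no zero there.

No.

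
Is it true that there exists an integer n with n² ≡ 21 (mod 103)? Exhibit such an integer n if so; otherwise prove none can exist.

Apply Euler's criterion with the prime 103: 21 is a quadratic residue iff 21^51 ≡ 1 (mod 103), and a non-residue iff it is ≡ −1.
Squaring successively (mod 103): 21^2 = 441 ≡ 29; 21^4 ≡ 29² = 841 ≡ 17; 21^8 ≡ 17² = 289 ≡ 83; 21^16 ≡ 83² = 6889 ≡ 91; 21^32 ≡ 91² = 8281 ≡ 41.
Since 51 = 32 + 16 + 2 + 1, 21^51 ≡ 41 · 91 · 29 · 21; multiplying out mod 103: 41·91 = 3731 ≡ 23, then 23·29 = 667 ≡ 49, then 49·21 = 1029 ≡ 102. Thus 21^51 ≡ 102 ≡ −1 (mod 103).
By Euler's criterion 21 is a quadratic non-residue mod 103: no n satisfies n² ≡ 21 (mod 103).

No such integer exists.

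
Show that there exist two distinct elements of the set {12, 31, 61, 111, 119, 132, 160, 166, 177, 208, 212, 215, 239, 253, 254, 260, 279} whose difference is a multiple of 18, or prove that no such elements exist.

Reduce each element modulo 18: 12↦12, 31↦13, 61↦7, 111↦3, 119↦11, 132↦6, 160↦16, 166↦4, 177↦15, 208↦10, 212↦14, 215↦17, 239↦5, 253↦1, 254↦2, 260↦8, 279↦9.
No residue repeats among the 17 elements, so no pair has difference ≡ 0 (mod 18).

There is no such pair.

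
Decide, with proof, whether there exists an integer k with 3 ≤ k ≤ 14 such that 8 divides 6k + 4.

k = 6 works, since 6·6 + 4 = 40 = 5·8.

k = 6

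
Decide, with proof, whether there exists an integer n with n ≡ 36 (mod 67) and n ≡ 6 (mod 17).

n = 907

Since 67 and 17 share no common factor, CRT says the pair of congruences has a solution (unique mod 1139).
Any solution of the first congruence is n = 36 + 67t; substituting into the second, 67t ≡ 6 − 36 ≡ 4 (mod 17).
67 ≡ 16 (mod 17), so this reads 16t ≡ 4 (mod 17). To invert 16 modulo 17: 17 = 1·16 + 1, 16 = 16·1 + 0, and unwinding, 1 = 17 − 1·16. Thus 16⁻¹ ≡ -1 ≡ 16 (mod 17).
Multiplying by 16: t ≡ 16·4 = 64 ≡ 13 (mod 17).
Taking t = 13 gives n = 36 + 67·13 = 907.
Verify: 907 = 13·67 + 36 and 907 = 53·17 + 6. ✓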